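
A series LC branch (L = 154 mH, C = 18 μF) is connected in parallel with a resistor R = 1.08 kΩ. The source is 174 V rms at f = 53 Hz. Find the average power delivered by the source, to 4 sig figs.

ω = 2πf = 333.0 rad/s
X_L = ωL = 51.28 Ω
X_C = 1/(ωC) = 166.8 Ω
Branch 1: Z₁ = R = 1080 Ω
Branch 2 (series LC): Z₂ = j(X_L − X_C) = −j115.5 Ω
Parallel: Z = Z₁Z₂/(Z₁+Z₂), |Z| = 114.9 Ω, ∠Z = -83.89°
I = V/|Z| = 1.514 A
P = VI cos φ = 174 × 1.514 × cos(-83.89°) = 28.03 W

28.03 W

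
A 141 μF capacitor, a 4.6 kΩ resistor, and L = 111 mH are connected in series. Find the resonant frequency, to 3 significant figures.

40.2 Hz

ω₀ = 1/√(LC) = 1/√(0.111 × 0.000141) = 252.8 rad/s
f₀ = ω₀/(2π) = 40.2 Hz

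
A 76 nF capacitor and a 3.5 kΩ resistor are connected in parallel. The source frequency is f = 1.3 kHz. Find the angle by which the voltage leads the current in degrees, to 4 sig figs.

-65.29°

ω = 2πf = 8168 rad/s
X_C = 1/(ωC) = 1611 Ω
Parallel: admittances add. Y = 1/R + jωC
Y = (0.0002857 + j0.0006208) S
|Y| = 0.0006834 S → |Z| = 1/|Y| = 1463 Ω, ∠Z = −∠Y = -65.29°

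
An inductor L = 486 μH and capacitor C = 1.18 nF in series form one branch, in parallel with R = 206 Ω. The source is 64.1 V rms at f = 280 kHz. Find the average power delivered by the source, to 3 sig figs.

19.9 W

ω = 2πf = 1.759e+06 rad/s
X_L = ωL = 855 Ω
X_C = 1/(ωC) = 482 Ω
Branch 1: Z₁ = R = 206 Ω
Branch 2 (series LC): Z₂ = j(X_L − X_C) = j373 Ω
Parallel: Z = Z₁Z₂/(Z₁+Z₂), |Z| = 180 Ω, ∠Z = 28.9°
I = V/|Z| = 355 mA
P = VI cos φ = 64.1 × 0.355 × cos(28.9°) = 19.9 W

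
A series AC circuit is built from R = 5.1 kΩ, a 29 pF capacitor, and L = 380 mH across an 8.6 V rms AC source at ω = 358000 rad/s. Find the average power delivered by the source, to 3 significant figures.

235 μW

X_L = ωL = 136000 Ω
X_C = 1/(ωC) = 96300 Ω
Net reactance X = X_L − X_C = 39700 Ω
Z = 5100 + j39700 Ω
|Z| = √(5100² + 39700²) = 40000 Ω
∠Z = arctan(39700/5100) = 82.7°
I = V/|Z| = 215 μA
P = VI cos φ = 8.6 × 0.000215 × cos(82.7°) = 235 μW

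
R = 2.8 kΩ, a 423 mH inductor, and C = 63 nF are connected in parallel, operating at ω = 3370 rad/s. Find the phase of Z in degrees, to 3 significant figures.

X_L = ωL = 1430 Ω
X_C = 1/(ωC) = 4710 Ω
Parallel: admittances add. Y = 1/R + 1/(jωL) + jωC
Y = (0.000357 − j0.000489) S
|Y| = 0.000606 S → |Z| = 1/|Y| = 1650 Ω, ∠Z = −∠Y = 53.9°

53.9°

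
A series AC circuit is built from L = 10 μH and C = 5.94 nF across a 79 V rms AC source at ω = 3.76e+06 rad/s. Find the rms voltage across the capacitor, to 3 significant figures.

X_L = ωL = 37.6 Ω
X_C = 1/(ωC) = 44.8 Ω
Net reactance X = X_L − X_C = -7.17 Ω
Z = − j7.17 Ω
|Z| = √(0² + 7.17²) = 7.17 Ω
I = V/|Z| = 11.0 A
V_C = I·|Z_C| = 11.0 × 44.8 = 493 V

493 V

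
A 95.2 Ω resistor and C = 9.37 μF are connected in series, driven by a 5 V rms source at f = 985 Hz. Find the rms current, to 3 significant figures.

ω = 2πf = 6189 rad/s
X_C = 1/(ωC) = 17.2 Ω
Z = 95.2 − j17.2 Ω
|Z| = √(95.2² + 17.2²) = 96.7 Ω
I = V/|Z| = 5/96.7 = 51.7 mA

51.7 mA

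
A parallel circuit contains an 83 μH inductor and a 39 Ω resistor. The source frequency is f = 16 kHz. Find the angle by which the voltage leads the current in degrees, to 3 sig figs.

ω = 2πf = 100500 rad/s
X_L = ωL = 8.34 Ω
Parallel: admittances add. Y = 1/R + 1/(jωL)
Y = (0.0256 − j0.120) S
|Y| = 0.123 S → |Z| = 1/|Y| = 8.16 Ω, ∠Z = −∠Y = 77.9°

77.9°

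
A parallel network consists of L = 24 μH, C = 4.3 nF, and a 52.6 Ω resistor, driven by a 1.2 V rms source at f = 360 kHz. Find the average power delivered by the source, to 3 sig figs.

ω = 2πf = 2.262e+06 rad/s
X_L = ωL = 54.3 Ω
X_C = 1/(ωC) = 103 Ω
Parallel: admittances add. Y = 1/R + 1/(jωL) + jωC
Y = (0.0190 − j0.00869) S
|Y| = 0.0209 S → |Z| = 1/|Y| = 47.8 Ω, ∠Z = −∠Y = 24.6°
I = V/|Z| = 25.1 mA
P = VI cos φ = 1.2 × 0.0251 × cos(24.6°) = 27.4 mW

27.4 mW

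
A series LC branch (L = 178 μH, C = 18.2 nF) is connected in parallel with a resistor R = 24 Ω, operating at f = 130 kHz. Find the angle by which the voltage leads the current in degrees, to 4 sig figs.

ω = 2πf = 816800 rad/s
X_L = ωL = 145.4 Ω
X_C = 1/(ωC) = 67.27 Ω
Branch 1: Z₁ = R = 24.00 Ω
Branch 2 (series LC): Z₂ = j(X_L − X_C) = j78.13 Ω
Parallel: Z = Z₁Z₂/(Z₁+Z₂), |Z| = 22.94 Ω, ∠Z = 17.08°

17.08°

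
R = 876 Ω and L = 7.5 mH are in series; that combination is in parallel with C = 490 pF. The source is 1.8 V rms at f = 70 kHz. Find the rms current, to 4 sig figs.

182.1 μA

ω = 2πf = 439800 rad/s
X_L = ωL = 3299 Ω
X_C = 1/(ωC) = 4640 Ω
Branch 1 (R+jX_L): Z₁ = 876.0 + j3299 Ω, |Z₁| = 3413 Ω
Branch 2 (−jX_C): Z₂ = −j4640 Ω
Parallel: Z = Z₁Z₂/(Z₁+Z₂), |Z| = 9885 Ω, ∠Z = 41.98°
I = V/|Z| = 1.8/9885 = 182.1 μA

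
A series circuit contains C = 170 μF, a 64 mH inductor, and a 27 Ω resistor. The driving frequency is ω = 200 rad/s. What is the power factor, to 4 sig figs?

0.8517

X_L = ωL = 12.80 Ω
X_C = 1/(ωC) = 29.41 Ω
Net reactance X = X_L − X_C = -16.61 Ω
Z = 27.00 − j16.61 Ω
|Z| = √(27.00² + 16.61²) = 31.70 Ω
∠Z = arctan(-16.61/27.00) = -31.60°
cos φ = cos(-31.60°) = 0.8517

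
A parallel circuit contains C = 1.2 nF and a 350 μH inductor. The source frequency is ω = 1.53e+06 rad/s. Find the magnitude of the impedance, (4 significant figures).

31830 Ω

X_L = ωL = 535.5 Ω
X_C = 1/(ωC) = 544.7 Ω
Parallel: admittances add. Y = 1/(jωL) + jωC
Y = (0 − j3.141e-05) S
|Y| = 3.141e-05 S → |Z| = 1/|Y| = 31830 Ω, ∠Z = −∠Y = 90.00°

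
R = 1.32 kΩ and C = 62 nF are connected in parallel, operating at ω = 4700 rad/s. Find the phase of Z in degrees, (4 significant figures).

X_C = 1/(ωC) = 3432 Ω
Parallel: admittances add. Y = 1/R + jωC
Y = (0.0007576 + j0.0002914) S
|Y| = 0.0008117 S → |Z| = 1/|Y| = 1232 Ω, ∠Z = −∠Y = -21.04°

-21.04°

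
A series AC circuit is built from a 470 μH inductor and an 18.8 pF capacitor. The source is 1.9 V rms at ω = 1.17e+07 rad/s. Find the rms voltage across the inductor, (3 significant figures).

11.0 V

X_L = ωL = 5500 Ω
X_C = 1/(ωC) = 4550 Ω
Net reactance X = X_L − X_C = 953 Ω
Z = j953 Ω
|Z| = √(0² + 953²) = 953 Ω
I = V/|Z| = 1.99 mA
V_L = I·|Z_L| = 0.00199 × 5500 = 11.0 V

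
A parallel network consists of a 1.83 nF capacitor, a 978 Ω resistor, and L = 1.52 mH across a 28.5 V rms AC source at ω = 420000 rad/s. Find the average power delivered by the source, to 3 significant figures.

831 mW

X_L = ωL = 638 Ω
X_C = 1/(ωC) = 1300 Ω
Parallel: admittances add. Y = 1/R + 1/(jωL) + jωC
Y = (0.00102 − j0.000798) S
|Y| = 0.00130 S → |Z| = 1/|Y| = 771 Ω, ∠Z = −∠Y = 38.0°
I = V/|Z| = 37.0 mA
P = VI cos φ = 28.5 × 0.0370 × cos(38.0°) = 831 mW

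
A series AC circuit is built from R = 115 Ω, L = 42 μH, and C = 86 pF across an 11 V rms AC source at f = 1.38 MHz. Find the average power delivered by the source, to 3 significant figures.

ω = 2πf = 8.671e+06 rad/s
X_L = ωL = 364 Ω
X_C = 1/(ωC) = 1340 Ω
Net reactance X = X_L − X_C = -977 Ω
Z = 115 − j977 Ω
|Z| = √(115² + 977²) = 984 Ω
∠Z = arctan(-977/115) = -83.3°
I = V/|Z| = 11.2 mA
P = VI cos φ = 11 × 0.0112 × cos(-83.3°) = 14.4 mW

14.4 mW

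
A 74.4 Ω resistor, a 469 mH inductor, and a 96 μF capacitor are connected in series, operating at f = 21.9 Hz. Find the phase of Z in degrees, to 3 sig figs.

ω = 2πf = 137.6 rad/s
X_L = ωL = 64.5 Ω
X_C = 1/(ωC) = 75.7 Ω
Net reactance X = X_L − X_C = -11.2 Ω
Z = 74.4 − j11.2 Ω
|Z| = √(74.4² + 11.2²) = 75.2 Ω
∠Z = arctan(-11.2/74.4) = -8.54°

-8.54°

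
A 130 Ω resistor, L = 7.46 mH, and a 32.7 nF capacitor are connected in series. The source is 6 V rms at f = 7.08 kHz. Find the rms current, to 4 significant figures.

ω = 2πf = 44480 rad/s
X_L = ωL = 331.9 Ω
X_C = 1/(ωC) = 687.4 Ω
Net reactance X = X_L − X_C = -355.6 Ω
Z = 130.0 − j355.6 Ω
|Z| = √(130.0² + 355.6²) = 378.6 Ω
I = V/|Z| = 6/378.6 = 15.85 mA

15.85 mA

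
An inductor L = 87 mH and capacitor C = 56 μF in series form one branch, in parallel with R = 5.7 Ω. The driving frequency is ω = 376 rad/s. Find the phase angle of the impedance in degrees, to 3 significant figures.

X_L = ωL = 32.7 Ω
X_C = 1/(ωC) = 47.5 Ω
Branch 1: Z₁ = R = 5.70 Ω
Branch 2 (series LC): Z₂ = j(X_L − X_C) = −j14.8 Ω
Parallel: Z = Z₁Z₂/(Z₁+Z₂), |Z| = 5.32 Ω, ∠Z = -21.1°

-21.1°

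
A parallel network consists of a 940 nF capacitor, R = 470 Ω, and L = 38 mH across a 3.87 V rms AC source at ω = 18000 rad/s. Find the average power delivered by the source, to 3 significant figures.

31.9 mW

X_L = ωL = 684 Ω
X_C = 1/(ωC) = 59.1 Ω
Parallel: admittances add. Y = 1/R + 1/(jωL) + jωC
Y = (0.00213 + j0.0155) S
|Y| = 0.0156 S → |Z| = 1/|Y| = 64.1 Ω, ∠Z = −∠Y = -82.2°
I = V/|Z| = 60.4 mA
P = VI cos φ = 3.87 × 0.0604 × cos(-82.2°) = 31.9 mW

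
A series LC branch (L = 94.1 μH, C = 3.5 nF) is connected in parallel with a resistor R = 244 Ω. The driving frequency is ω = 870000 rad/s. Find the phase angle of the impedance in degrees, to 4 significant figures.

X_L = ωL = 81.87 Ω
X_C = 1/(ωC) = 328.4 Ω
Branch 1: Z₁ = R = 244.0 Ω
Branch 2 (series LC): Z₂ = j(X_L − X_C) = −j246.5 Ω
Parallel: Z = Z₁Z₂/(Z₁+Z₂), |Z| = 173.4 Ω, ∠Z = -44.70°

-44.70°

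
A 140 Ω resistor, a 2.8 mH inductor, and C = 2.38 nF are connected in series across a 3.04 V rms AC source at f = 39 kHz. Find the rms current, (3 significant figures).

ω = 2πf = 245000 rad/s
X_L = ωL = 686 Ω
X_C = 1/(ωC) = 1710 Ω
Net reactance X = X_L − X_C = -1030 Ω
Z = 140 − j1030 Ω
|Z| = √(140² + 1030²) = 1040 Ω
I = V/|Z| = 3.04/1040 = 2.93 mA

2.93 mA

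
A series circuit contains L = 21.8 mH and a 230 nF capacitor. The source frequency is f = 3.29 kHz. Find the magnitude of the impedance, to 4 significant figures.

240.3 Ω

ω = 2πf = 20670 rad/s
X_L = ωL = 450.6 Ω
X_C = 1/(ωC) = 210.3 Ω
Net reactance X = X_L − X_C = 240.3 Ω
Z = j240.3 Ω
|Z| = √(0² + 240.3²) = 240.3 Ω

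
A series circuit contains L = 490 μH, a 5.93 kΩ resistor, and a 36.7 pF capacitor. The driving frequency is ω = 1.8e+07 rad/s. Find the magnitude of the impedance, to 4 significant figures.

9410 Ω

X_L = ωL = 8820 Ω
X_C = 1/(ωC) = 1514 Ω
Net reactance X = X_L − X_C = 7306 Ω
Z = 5930 + j7306 Ω
|Z| = √(5930² + 7306²) = 9410 Ω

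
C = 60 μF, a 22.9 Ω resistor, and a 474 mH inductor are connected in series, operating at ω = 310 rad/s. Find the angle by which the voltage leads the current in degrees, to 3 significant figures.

76.2°

X_L = ωL = 147 Ω
X_C = 1/(ωC) = 53.8 Ω
Net reactance X = X_L − X_C = 93.2 Ω
Z = 22.9 + j93.2 Ω
|Z| = √(22.9² + 93.2²) = 95.9 Ω
∠Z = arctan(93.2/22.9) = 76.2°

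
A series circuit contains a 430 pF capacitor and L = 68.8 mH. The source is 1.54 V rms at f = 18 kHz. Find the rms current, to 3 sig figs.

ω = 2πf = 113100 rad/s
X_L = ωL = 7780 Ω
X_C = 1/(ωC) = 20600 Ω
Net reactance X = X_L − X_C = -12800 Ω
Z = − j12800 Ω
|Z| = √(0² + 12800²) = 12800 Ω
I = V/|Z| = 1.54/12800 = 120 μA

120 μA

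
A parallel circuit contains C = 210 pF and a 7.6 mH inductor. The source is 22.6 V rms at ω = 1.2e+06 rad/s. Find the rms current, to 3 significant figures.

3.22 mA

X_L = ωL = 9120 Ω
X_C = 1/(ωC) = 3970 Ω
Parallel: admittances add. Y = 1/(jωL) + jωC
Y = (0 + j0.000142) S
|Y| = 0.000142 S → |Z| = 1/|Y| = 7020 Ω, ∠Z = −∠Y = -90.0°
I = V/|Z| = 22.6/7020 = 3.22 mA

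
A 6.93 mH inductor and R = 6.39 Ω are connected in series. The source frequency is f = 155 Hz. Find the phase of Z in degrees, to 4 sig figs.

ω = 2πf = 973.9 rad/s
X_L = ωL = 6.749 Ω
Z = 6.390 + j6.749 Ω
|Z| = √(6.390² + 6.749²) = 9.294 Ω
∠Z = arctan(6.749/6.390) = 46.57°

46.57°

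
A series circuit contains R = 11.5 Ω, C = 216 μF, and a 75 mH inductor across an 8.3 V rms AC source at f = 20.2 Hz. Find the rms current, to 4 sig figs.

283.2 mA

ω = 2πf = 126.9 rad/s
X_L = ωL = 9.519 Ω
X_C = 1/(ωC) = 36.48 Ω
Net reactance X = X_L − X_C = -26.96 Ω
Z = 11.50 − j26.96 Ω
|Z| = √(11.50² + 26.96²) = 29.31 Ω
I = V/|Z| = 8.3/29.31 = 283.2 mA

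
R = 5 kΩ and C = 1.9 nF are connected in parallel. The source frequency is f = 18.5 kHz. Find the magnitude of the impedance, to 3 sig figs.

3360 Ω

ω = 2πf = 116200 rad/s
X_C = 1/(ωC) = 4530 Ω
Parallel: admittances add. Y = 1/R + jωC
Y = (0.000200 + j0.000221) S
|Y| = 0.000298 S → |Z| = 1/|Y| = 3360 Ω, ∠Z = −∠Y = -47.8°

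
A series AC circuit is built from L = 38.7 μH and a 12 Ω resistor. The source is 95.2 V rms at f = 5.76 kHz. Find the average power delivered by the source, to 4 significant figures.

745.1 W

ω = 2πf = 36190 rad/s
X_L = ωL = 1.401 Ω
Z = 12.00 + j1.401 Ω
|Z| = √(12.00² + 1.401²) = 12.08 Ω
∠Z = arctan(1.401/12.00) = 6.657°
I = V/|Z| = 7.880 A
P = VI cos φ = 95.2 × 7.880 × cos(6.657°) = 745.1 W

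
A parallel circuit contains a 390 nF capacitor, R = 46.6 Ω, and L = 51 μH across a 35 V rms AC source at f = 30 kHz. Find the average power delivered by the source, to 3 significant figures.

ω = 2πf = 188500 rad/s
X_L = ωL = 9.61 Ω
X_C = 1/(ωC) = 13.6 Ω
Parallel: admittances add. Y = 1/R + 1/(jωL) + jωC
Y = (0.0215 − j0.0305) S
|Y| = 0.0373 S → |Z| = 1/|Y| = 26.8 Ω, ∠Z = −∠Y = 54.9°
I = V/|Z| = 1.31 A
P = VI cos φ = 35 × 1.31 × cos(54.9°) = 26.3 W

26.3 W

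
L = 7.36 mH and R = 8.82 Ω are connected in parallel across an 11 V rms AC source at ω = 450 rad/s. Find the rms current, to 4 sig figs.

X_L = ωL = 3.312 Ω
Parallel: admittances add. Y = 1/R + 1/(jωL)
Y = (0.1134 − j0.3019) S
|Y| = 0.3225 S → |Z| = 1/|Y| = 3.101 Ω, ∠Z = −∠Y = 69.42°
I = V/|Z| = 11/3.101 = 3.548 A

3.548 A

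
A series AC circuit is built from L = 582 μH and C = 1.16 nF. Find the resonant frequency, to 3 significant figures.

194 kHz

ω₀ = 1/√(LC) = 1/√(0.000582 × 1.16e-09) = 1.217e+06 rad/s
f₀ = ω₀/(2π) = 194 kHz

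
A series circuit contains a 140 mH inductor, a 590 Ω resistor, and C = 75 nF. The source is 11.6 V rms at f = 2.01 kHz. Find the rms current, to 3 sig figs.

ω = 2πf = 12630 rad/s
X_L = ωL = 1770 Ω
X_C = 1/(ωC) = 1060 Ω
Net reactance X = X_L − X_C = 712 Ω
Z = 590 + j712 Ω
|Z| = √(590² + 712²) = 925 Ω
I = V/|Z| = 11.6/925 = 12.5 mA

12.5 mA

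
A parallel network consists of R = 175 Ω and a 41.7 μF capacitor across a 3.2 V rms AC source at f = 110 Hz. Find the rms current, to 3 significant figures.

94.0 mA

ω = 2πf = 691.2 rad/s
X_C = 1/(ωC) = 34.7 Ω
Parallel: admittances add. Y = 1/R + jωC
Y = (0.00571 + j0.0288) S
|Y| = 0.0294 S → |Z| = 1/|Y| = 34.0 Ω, ∠Z = −∠Y = -78.8°
I = V/|Z| = 3.2/34.0 = 94.0 mA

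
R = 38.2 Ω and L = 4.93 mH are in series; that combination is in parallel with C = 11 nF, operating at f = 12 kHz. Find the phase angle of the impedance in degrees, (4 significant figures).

ω = 2πf = 75400 rad/s
X_L = ωL = 371.7 Ω
X_C = 1/(ωC) = 1206 Ω
Branch 1 (R+jX_L): Z₁ = 38.20 + j371.7 Ω, |Z₁| = 373.7 Ω
Branch 2 (−jX_C): Z₂ = −j1206 Ω
Parallel: Z = Z₁Z₂/(Z₁+Z₂), |Z| = 539.6 Ω, ∠Z = 81.51°

81.51°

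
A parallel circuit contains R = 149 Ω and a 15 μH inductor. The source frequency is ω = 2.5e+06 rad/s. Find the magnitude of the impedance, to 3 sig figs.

X_L = ωL = 37.5 Ω
Parallel: admittances add. Y = 1/R + 1/(jωL)
Y = (0.00671 − j0.0267) S
|Y| = 0.0275 S → |Z| = 1/|Y| = 36.4 Ω, ∠Z = −∠Y = 75.9°

36.4 Ω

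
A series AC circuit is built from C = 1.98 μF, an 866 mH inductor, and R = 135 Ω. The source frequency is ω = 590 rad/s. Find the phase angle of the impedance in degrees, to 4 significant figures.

X_L = ωL = 510.9 Ω
X_C = 1/(ωC) = 856.0 Ω
Net reactance X = X_L − X_C = -345.1 Ω
Z = 135.0 − j345.1 Ω
|Z| = √(135.0² + 345.1²) = 370.5 Ω
∠Z = arctan(-345.1/135.0) = -68.63°

-68.63°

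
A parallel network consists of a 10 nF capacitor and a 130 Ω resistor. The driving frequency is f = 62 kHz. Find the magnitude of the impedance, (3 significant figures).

116 Ω

ω = 2πf = 389600 rad/s
X_C = 1/(ωC) = 257 Ω
Parallel: admittances add. Y = 1/R + jωC
Y = (0.00769 + j0.00390) S
|Y| = 0.00862 S → |Z| = 1/|Y| = 116 Ω, ∠Z = −∠Y = -26.9°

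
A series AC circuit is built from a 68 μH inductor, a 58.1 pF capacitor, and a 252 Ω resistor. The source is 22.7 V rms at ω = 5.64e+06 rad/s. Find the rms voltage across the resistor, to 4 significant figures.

2.134 V

X_L = ωL = 383.5 Ω
X_C = 1/(ωC) = 3052 Ω
Net reactance X = X_L − X_C = -2668 Ω
Z = 252.0 − j2668 Ω
|Z| = √(252.0² + 2668²) = 2680 Ω
I = V/|Z| = 8.470 mA
V_R = I·|Z_R| = 0.008470 × 252.0 = 2.134 V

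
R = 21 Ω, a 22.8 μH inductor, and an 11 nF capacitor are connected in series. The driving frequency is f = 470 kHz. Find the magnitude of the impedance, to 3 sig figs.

42.2 Ω

ω = 2πf = 2.953e+06 rad/s
X_L = ωL = 67.3 Ω
X_C = 1/(ωC) = 30.8 Ω
Net reactance X = X_L − X_C = 36.5 Ω
Z = 21.0 + j36.5 Ω
|Z| = √(21.0² + 36.5²) = 42.2 Ω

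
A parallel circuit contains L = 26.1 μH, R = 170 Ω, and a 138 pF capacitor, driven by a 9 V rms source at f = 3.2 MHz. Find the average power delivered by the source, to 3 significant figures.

ω = 2πf = 2.011e+07 rad/s
X_L = ωL = 525 Ω
X_C = 1/(ωC) = 360 Ω
Parallel: admittances add. Y = 1/R + 1/(jωL) + jωC
Y = (0.00588 + j0.000869) S
|Y| = 0.00595 S → |Z| = 1/|Y| = 168 Ω, ∠Z = −∠Y = -8.40°
I = V/|Z| = 53.5 mA
P = VI cos φ = 9 × 0.0535 × cos(-8.40°) = 476 mW

476 mW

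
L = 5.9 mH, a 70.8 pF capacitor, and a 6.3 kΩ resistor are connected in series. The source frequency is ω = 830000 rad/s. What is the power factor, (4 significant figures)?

X_L = ωL = 4897 Ω
X_C = 1/(ωC) = 17020 Ω
Net reactance X = X_L − X_C = -12120 Ω
Z = 6300 − j12120 Ω
|Z| = √(6300² + 12120²) = 13660 Ω
∠Z = arctan(-12120/6300) = -62.53°
cos φ = cos(-62.53°) = 0.4612

0.4612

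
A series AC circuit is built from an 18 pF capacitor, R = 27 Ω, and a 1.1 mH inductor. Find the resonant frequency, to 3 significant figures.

1.13 MHz

ω₀ = 1/√(LC) = 1/√(0.0011 × 1.8e-11) = 7.107e+06 rad/s
f₀ = ω₀/(2π) = 1.13 MHz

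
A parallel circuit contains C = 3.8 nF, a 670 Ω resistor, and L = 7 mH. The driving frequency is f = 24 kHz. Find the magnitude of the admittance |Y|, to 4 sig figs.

1.539 mS

ω = 2πf = 150800 rad/s
X_L = ωL = 1056 Ω
X_C = 1/(ωC) = 1745 Ω
Parallel: admittances add. Y = 1/R + 1/(jωL) + jωC
Y = (0.001493 − j0.0003743) S
|Y| = 0.001539 S → |Z| = 1/|Y| = 649.9 Ω, ∠Z = −∠Y = 14.08°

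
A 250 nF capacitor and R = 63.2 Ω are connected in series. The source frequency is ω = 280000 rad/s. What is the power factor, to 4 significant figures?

0.9754

X_C = 1/(ωC) = 14.29 Ω
Z = 63.20 − j14.29 Ω
|Z| = √(63.20² + 14.29²) = 64.79 Ω
∠Z = arctan(-14.29/63.20) = -12.74°
cos φ = cos(-12.74°) = 0.9754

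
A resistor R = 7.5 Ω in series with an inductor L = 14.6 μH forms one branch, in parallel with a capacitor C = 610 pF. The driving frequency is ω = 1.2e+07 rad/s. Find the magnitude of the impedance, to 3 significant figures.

609 Ω

X_L = ωL = 175 Ω
X_C = 1/(ωC) = 137 Ω
Branch 1 (R+jX_L): Z₁ = 7.50 + j175 Ω, |Z₁| = 175 Ω
Branch 2 (−jX_C): Z₂ = −j137 Ω
Parallel: Z = Z₁Z₂/(Z₁+Z₂), |Z| = 609 Ω, ∠Z = -81.5°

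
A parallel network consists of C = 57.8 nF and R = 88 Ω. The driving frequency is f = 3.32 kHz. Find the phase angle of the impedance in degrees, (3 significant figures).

-6.06°

ω = 2πf = 20860 rad/s
X_C = 1/(ωC) = 829 Ω
Parallel: admittances add. Y = 1/R + jωC
Y = (0.0114 + j0.00121) S
|Y| = 0.0114 S → |Z| = 1/|Y| = 87.5 Ω, ∠Z = −∠Y = -6.06°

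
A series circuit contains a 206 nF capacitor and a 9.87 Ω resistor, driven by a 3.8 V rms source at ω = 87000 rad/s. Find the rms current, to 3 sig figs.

X_C = 1/(ωC) = 55.8 Ω
Z = 9.87 − j55.8 Ω
|Z| = √(9.87² + 55.8²) = 56.7 Ω
I = V/|Z| = 3.8/56.7 = 67.1 mA

67.1 mA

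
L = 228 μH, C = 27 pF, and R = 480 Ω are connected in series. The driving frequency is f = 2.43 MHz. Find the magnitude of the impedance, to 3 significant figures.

1160 Ω

ω = 2πf = 1.527e+07 rad/s
X_L = ωL = 3480 Ω
X_C = 1/(ωC) = 2430 Ω
Net reactance X = X_L − X_C = 1060 Ω
Z = 480 + j1060 Ω
|Z| = √(480² + 1060²) = 1160 Ω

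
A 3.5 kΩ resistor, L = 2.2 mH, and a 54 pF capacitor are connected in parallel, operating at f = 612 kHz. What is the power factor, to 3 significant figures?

0.954

ω = 2πf = 3.845e+06 rad/s
X_L = ωL = 8460 Ω
X_C = 1/(ωC) = 4820 Ω
Parallel: admittances add. Y = 1/R + 1/(jωL) + jωC
Y = (0.000286 + j8.94e-05) S
|Y| = 0.000299 S → |Z| = 1/|Y| = 3340 Ω, ∠Z = −∠Y = -17.4°
cos φ = cos(-17.4°) = 0.954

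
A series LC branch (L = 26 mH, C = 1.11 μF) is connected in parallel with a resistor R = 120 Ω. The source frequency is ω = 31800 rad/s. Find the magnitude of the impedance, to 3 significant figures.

119 Ω

X_L = ωL = 827 Ω
X_C = 1/(ωC) = 28.3 Ω
Branch 1: Z₁ = R = 120 Ω
Branch 2 (series LC): Z₂ = j(X_L − X_C) = j798 Ω
Parallel: Z = Z₁Z₂/(Z₁+Z₂), |Z| = 119 Ω, ∠Z = 8.55°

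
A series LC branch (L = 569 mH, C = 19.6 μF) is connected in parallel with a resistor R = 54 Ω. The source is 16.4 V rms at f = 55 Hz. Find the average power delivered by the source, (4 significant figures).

ω = 2πf = 345.6 rad/s
X_L = ωL = 196.6 Ω
X_C = 1/(ωC) = 147.6 Ω
Branch 1: Z₁ = R = 54.00 Ω
Branch 2 (series LC): Z₂ = j(X_L − X_C) = j48.99 Ω
Parallel: Z = Z₁Z₂/(Z₁+Z₂), |Z| = 36.28 Ω, ∠Z = 47.78°
I = V/|Z| = 452.0 mA
P = VI cos φ = 16.4 × 0.4520 × cos(47.78°) = 4.981 W

4.981 W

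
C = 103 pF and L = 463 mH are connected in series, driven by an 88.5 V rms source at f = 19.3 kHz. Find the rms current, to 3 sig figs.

ω = 2πf = 121300 rad/s
X_L = ωL = 56100 Ω
X_C = 1/(ωC) = 80100 Ω
Net reactance X = X_L − X_C = -23900 Ω
Z = − j23900 Ω
|Z| = √(0² + 23900²) = 23900 Ω
I = V/|Z| = 88.5/23900 = 3.70 mA

3.70 mA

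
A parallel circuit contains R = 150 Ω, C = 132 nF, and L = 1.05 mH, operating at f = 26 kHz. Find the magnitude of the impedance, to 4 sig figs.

58.52 Ω

ω = 2πf = 163400 rad/s
X_L = ωL = 171.5 Ω
X_C = 1/(ωC) = 46.37 Ω
Parallel: admittances add. Y = 1/R + 1/(jωL) + jωC
Y = (0.006667 + j0.01573) S
|Y| = 0.01709 S → |Z| = 1/|Y| = 58.52 Ω, ∠Z = −∠Y = -67.04°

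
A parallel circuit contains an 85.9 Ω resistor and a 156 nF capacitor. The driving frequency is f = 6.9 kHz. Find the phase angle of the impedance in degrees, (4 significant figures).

-30.15°

ω = 2πf = 43350 rad/s
X_C = 1/(ωC) = 147.9 Ω
Parallel: admittances add. Y = 1/R + jωC
Y = (0.01164 + j0.006763) S
|Y| = 0.01346 S → |Z| = 1/|Y| = 74.28 Ω, ∠Z = −∠Y = -30.15°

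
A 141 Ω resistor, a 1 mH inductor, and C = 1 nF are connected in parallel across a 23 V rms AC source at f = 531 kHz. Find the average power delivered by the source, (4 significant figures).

3.752 W

ω = 2πf = 3.336e+06 rad/s
X_L = ωL = 3336 Ω
X_C = 1/(ωC) = 299.7 Ω
Parallel: admittances add. Y = 1/R + 1/(jωL) + jωC
Y = (0.007092 + j0.003037) S
|Y| = 0.007715 S → |Z| = 1/|Y| = 129.6 Ω, ∠Z = −∠Y = -23.18°
I = V/|Z| = 177.4 mA
P = VI cos φ = 23 × 0.1774 × cos(-23.18°) = 3.752 W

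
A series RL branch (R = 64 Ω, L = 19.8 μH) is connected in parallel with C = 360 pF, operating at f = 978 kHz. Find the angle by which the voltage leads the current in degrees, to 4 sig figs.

51.29°

ω = 2πf = 6.145e+06 rad/s
X_L = ωL = 121.7 Ω
X_C = 1/(ωC) = 452.0 Ω
Branch 1 (R+jX_L): Z₁ = 64.00 + j121.7 Ω, |Z₁| = 137.5 Ω
Branch 2 (−jX_C): Z₂ = −j452.0 Ω
Parallel: Z = Z₁Z₂/(Z₁+Z₂), |Z| = 184.7 Ω, ∠Z = 51.29°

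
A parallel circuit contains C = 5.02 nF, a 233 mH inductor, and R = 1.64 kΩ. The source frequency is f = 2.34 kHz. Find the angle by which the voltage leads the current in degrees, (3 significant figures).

19.7°

ω = 2πf = 14700 rad/s
X_L = ωL = 3430 Ω
X_C = 1/(ωC) = 13500 Ω
Parallel: admittances add. Y = 1/R + 1/(jωL) + jωC
Y = (0.000610 − j0.000218) S
|Y| = 0.000648 S → |Z| = 1/|Y| = 1540 Ω, ∠Z = −∠Y = 19.7°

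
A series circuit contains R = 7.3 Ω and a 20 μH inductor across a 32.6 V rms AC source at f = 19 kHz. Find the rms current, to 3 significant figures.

ω = 2πf = 119400 rad/s
X_L = ωL = 2.39 Ω
Z = 7.30 + j2.39 Ω
|Z| = √(7.30² + 2.39²) = 7.68 Ω
I = V/|Z| = 32.6/7.68 = 4.24 A

4.24 A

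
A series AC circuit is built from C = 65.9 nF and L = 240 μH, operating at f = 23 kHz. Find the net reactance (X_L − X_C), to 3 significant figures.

-70.3 Ω

ω = 2πf = 144500 rad/s
X_L = ωL = 34.7 Ω
X_C = 1/(ωC) = 105 Ω
X = 34.7 − 105 = -70.3 Ω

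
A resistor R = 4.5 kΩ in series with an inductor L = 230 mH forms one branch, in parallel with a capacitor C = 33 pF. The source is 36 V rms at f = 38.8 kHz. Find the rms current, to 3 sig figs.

ω = 2πf = 243800 rad/s
X_L = ωL = 56100 Ω
X_C = 1/(ωC) = 124000 Ω
Branch 1 (R+jX_L): Z₁ = 4500 + j56100 Ω, |Z₁| = 56300 Ω
Branch 2 (−jX_C): Z₂ = −j124000 Ω
Parallel: Z = Z₁Z₂/(Z₁+Z₂), |Z| = 102000 Ω, ∠Z = 81.6°
I = V/|Z| = 36/102000 = 352 μA

352 μA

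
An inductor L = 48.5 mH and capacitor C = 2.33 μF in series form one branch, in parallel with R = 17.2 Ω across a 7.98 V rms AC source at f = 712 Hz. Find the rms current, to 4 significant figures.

ω = 2πf = 4474 rad/s
X_L = ωL = 217.0 Ω
X_C = 1/(ωC) = 95.94 Ω
Branch 1: Z₁ = R = 17.20 Ω
Branch 2 (series LC): Z₂ = j(X_L − X_C) = j121.0 Ω
Parallel: Z = Z₁Z₂/(Z₁+Z₂), |Z| = 17.03 Ω, ∠Z = 8.088°
I = V/|Z| = 7.98/17.03 = 468.6 mA

468.6 mA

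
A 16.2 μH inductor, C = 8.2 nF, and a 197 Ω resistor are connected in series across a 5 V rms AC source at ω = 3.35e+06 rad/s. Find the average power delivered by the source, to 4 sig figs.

X_L = ωL = 54.27 Ω
X_C = 1/(ωC) = 36.40 Ω
Net reactance X = X_L − X_C = 17.87 Ω
Z = 197.0 + j17.87 Ω
|Z| = √(197.0² + 17.87²) = 197.8 Ω
∠Z = arctan(17.87/197.0) = 5.182°
I = V/|Z| = 25.28 mA
P = VI cos φ = 5 × 0.02528 × cos(5.182°) = 125.9 mW

125.9 mW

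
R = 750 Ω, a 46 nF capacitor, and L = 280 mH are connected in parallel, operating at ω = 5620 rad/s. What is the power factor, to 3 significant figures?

X_L = ωL = 1570 Ω
X_C = 1/(ωC) = 3870 Ω
Parallel: admittances add. Y = 1/R + 1/(jωL) + jωC
Y = (0.00133 − j0.000377) S
|Y| = 0.00139 S → |Z| = 1/|Y| = 722 Ω, ∠Z = −∠Y = 15.8°
cos φ = cos(15.8°) = 0.962

0.962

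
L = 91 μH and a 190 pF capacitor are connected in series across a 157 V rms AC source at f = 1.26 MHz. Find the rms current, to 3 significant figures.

2.82 A

ω = 2πf = 7.917e+06 rad/s
X_L = ωL = 720 Ω
X_C = 1/(ωC) = 665 Ω
Net reactance X = X_L − X_C = 55.6 Ω
Z = j55.6 Ω
|Z| = √(0² + 55.6²) = 55.6 Ω
I = V/|Z| = 157/55.6 = 2.82 A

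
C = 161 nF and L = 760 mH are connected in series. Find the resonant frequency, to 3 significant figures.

455 Hz

ω₀ = 1/√(LC) = 1/√(0.76 × 1.61e-07) = 2859 rad/s
f₀ = ω₀/(2π) = 455 Hz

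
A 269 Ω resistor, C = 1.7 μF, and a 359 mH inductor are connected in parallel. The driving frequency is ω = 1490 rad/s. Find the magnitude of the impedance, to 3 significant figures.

X_L = ωL = 535 Ω
X_C = 1/(ωC) = 395 Ω
Parallel: admittances add. Y = 1/R + 1/(jωL) + jωC
Y = (0.00372 + j0.000664) S
|Y| = 0.00378 S → |Z| = 1/|Y| = 265 Ω, ∠Z = −∠Y = -10.1°

265 Ω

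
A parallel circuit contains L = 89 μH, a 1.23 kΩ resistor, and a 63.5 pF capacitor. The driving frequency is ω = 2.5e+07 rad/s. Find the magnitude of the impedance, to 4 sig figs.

X_L = ωL = 2225 Ω
X_C = 1/(ωC) = 629.9 Ω
Parallel: admittances add. Y = 1/R + 1/(jωL) + jωC
Y = (0.0008130 + j0.001138) S
|Y| = 0.001399 S → |Z| = 1/|Y| = 715.0 Ω, ∠Z = −∠Y = -54.46°

715.0 Ω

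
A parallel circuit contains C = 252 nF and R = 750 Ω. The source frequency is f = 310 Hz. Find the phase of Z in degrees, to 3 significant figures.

ω = 2πf = 1948 rad/s
X_C = 1/(ωC) = 2040 Ω
Parallel: admittances add. Y = 1/R + jωC
Y = (0.00133 + j0.000491) S
|Y| = 0.00142 S → |Z| = 1/|Y| = 704 Ω, ∠Z = −∠Y = -20.2°

-20.2°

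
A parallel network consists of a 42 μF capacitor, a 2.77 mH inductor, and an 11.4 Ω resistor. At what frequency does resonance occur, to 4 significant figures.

466.6 Hz

ω₀ = 1/√(LC) = 1/√(0.00277 × 4.2e-05) = 2932 rad/s
f₀ = ω₀/(2π) = 466.6 Hz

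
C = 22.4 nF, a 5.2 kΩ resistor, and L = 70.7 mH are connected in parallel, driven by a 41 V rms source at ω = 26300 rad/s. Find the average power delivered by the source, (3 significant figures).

X_L = ωL = 1860 Ω
X_C = 1/(ωC) = 1700 Ω
Parallel: admittances add. Y = 1/R + 1/(jωL) + jωC
Y = (0.000192 + j5.13e-05) S
|Y| = 0.000199 S → |Z| = 1/|Y| = 5020 Ω, ∠Z = −∠Y = -14.9°
I = V/|Z| = 8.16 mA
P = VI cos φ = 41 × 0.00816 × cos(-14.9°) = 323 mW

323 mW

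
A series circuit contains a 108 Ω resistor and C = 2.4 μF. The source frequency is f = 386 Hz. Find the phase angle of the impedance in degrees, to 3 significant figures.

-57.8°

ω = 2πf = 2425 rad/s
X_C = 1/(ωC) = 172 Ω
Z = 108 − j172 Ω
|Z| = √(108² + 172²) = 203 Ω
∠Z = arctan(-172/108) = -57.8°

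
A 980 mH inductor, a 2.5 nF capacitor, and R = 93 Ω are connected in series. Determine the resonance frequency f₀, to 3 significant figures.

3.22 kHz

ω₀ = 1/√(LC) = 1/√(0.98 × 2.5e-09) = 20200 rad/s
f₀ = ω₀/(2π) = 3.22 kHz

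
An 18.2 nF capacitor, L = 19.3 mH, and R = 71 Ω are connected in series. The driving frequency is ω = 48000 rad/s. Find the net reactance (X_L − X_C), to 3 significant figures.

X_L = ωL = 926 Ω
X_C = 1/(ωC) = 1140 Ω
X = 926 − 1140 = -218 Ω

-218 Ω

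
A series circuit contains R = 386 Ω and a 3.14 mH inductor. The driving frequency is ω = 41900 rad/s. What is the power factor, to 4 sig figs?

X_L = ωL = 131.6 Ω
Z = 386.0 + j131.6 Ω
|Z| = √(386.0² + 131.6²) = 407.8 Ω
∠Z = arctan(131.6/386.0) = 18.82°
cos φ = cos(18.82°) = 0.9465

0.9465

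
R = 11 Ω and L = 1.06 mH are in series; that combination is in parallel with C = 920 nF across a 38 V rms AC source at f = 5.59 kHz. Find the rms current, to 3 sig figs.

401 mA

ω = 2πf = 35120 rad/s
X_L = ωL = 37.2 Ω
X_C = 1/(ωC) = 30.9 Ω
Branch 1 (R+jX_L): Z₁ = 11.0 + j37.2 Ω, |Z₁| = 38.8 Ω
Branch 2 (−jX_C): Z₂ = −j30.9 Ω
Parallel: Z = Z₁Z₂/(Z₁+Z₂), |Z| = 94.8 Ω, ∠Z = -46.2°
I = V/|Z| = 38/94.8 = 401 mA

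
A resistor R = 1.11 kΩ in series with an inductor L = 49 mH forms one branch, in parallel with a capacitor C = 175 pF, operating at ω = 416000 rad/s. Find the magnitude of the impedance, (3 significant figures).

X_L = ωL = 20400 Ω
X_C = 1/(ωC) = 13700 Ω
Branch 1 (R+jX_L): Z₁ = 1110 + j20400 Ω, |Z₁| = 20400 Ω
Branch 2 (−jX_C): Z₂ = −j13700 Ω
Parallel: Z = Z₁Z₂/(Z₁+Z₂), |Z| = 41600 Ω, ∠Z = -83.6°

41600 Ω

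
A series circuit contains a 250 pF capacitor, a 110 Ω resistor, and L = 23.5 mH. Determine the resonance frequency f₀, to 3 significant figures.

65.7 kHz

ω₀ = 1/√(LC) = 1/√(0.0235 × 2.5e-10) = 412600 rad/s
f₀ = ω₀/(2π) = 65.7 kHz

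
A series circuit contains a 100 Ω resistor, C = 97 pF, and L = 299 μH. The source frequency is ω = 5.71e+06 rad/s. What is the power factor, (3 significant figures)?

X_L = ωL = 1710 Ω
X_C = 1/(ωC) = 1810 Ω
Net reactance X = X_L − X_C = -98.2 Ω
Z = 100 − j98.2 Ω
|Z| = √(100² + 98.2²) = 140 Ω
∠Z = arctan(-98.2/100) = -44.5°
cos φ = cos(-44.5°) = 0.714

0.714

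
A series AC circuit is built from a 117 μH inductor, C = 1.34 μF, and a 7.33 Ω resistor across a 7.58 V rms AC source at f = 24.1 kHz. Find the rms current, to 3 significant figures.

ω = 2πf = 151400 rad/s
X_L = ωL = 17.7 Ω
X_C = 1/(ωC) = 4.93 Ω
Net reactance X = X_L − X_C = 12.8 Ω
Z = 7.33 + j12.8 Ω
|Z| = √(7.33² + 12.8²) = 14.7 Ω
I = V/|Z| = 7.58/14.7 = 514 mA

514 mA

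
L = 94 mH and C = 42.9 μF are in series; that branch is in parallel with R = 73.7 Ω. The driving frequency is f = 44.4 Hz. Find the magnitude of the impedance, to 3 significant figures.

ω = 2πf = 279.0 rad/s
X_L = ωL = 26.2 Ω
X_C = 1/(ωC) = 83.6 Ω
Branch 1: Z₁ = R = 73.7 Ω
Branch 2 (series LC): Z₂ = j(X_L − X_C) = −j57.3 Ω
Parallel: Z = Z₁Z₂/(Z₁+Z₂), |Z| = 45.3 Ω, ∠Z = -52.1°

45.3 Ω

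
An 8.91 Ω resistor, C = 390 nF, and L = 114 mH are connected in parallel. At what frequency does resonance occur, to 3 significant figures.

755 Hz

ω₀ = 1/√(LC) = 1/√(0.114 × 3.9e-07) = 4743 rad/s
f₀ = ω₀/(2π) = 755 Hz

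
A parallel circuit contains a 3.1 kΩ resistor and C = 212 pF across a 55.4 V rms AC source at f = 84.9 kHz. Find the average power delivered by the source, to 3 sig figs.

ω = 2πf = 533400 rad/s
X_C = 1/(ωC) = 8840 Ω
Parallel: admittances add. Y = 1/R + jωC
Y = (0.000323 + j0.000113) S
|Y| = 0.000342 S → |Z| = 1/|Y| = 2930 Ω, ∠Z = −∠Y = -19.3°
I = V/|Z| = 18.9 mA
P = VI cos φ = 55.4 × 0.0189 × cos(-19.3°) = 990 mW

990 mW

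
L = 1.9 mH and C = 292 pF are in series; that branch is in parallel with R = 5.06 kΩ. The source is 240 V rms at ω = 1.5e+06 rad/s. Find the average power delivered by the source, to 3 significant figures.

11.4 W

X_L = ωL = 2850 Ω
X_C = 1/(ωC) = 2280 Ω
Branch 1: Z₁ = R = 5060 Ω
Branch 2 (series LC): Z₂ = j(X_L − X_C) = j567 Ω
Parallel: Z = Z₁Z₂/(Z₁+Z₂), |Z| = 563 Ω, ∠Z = 83.6°
I = V/|Z| = 426 mA
P = VI cos φ = 240 × 0.426 × cos(83.6°) = 11.4 W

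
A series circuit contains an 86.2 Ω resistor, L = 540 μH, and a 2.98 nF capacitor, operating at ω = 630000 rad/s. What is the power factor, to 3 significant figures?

0.409

X_L = ωL = 340 Ω
X_C = 1/(ωC) = 533 Ω
Net reactance X = X_L − X_C = -192 Ω
Z = 86.2 − j192 Ω
|Z| = √(86.2² + 192²) = 211 Ω
∠Z = arctan(-192/86.2) = -65.9°
cos φ = cos(-65.9°) = 0.409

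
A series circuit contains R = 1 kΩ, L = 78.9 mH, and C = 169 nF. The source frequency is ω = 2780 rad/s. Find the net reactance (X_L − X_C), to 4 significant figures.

X_L = ωL = 219.3 Ω
X_C = 1/(ωC) = 2128 Ω
X = 219.3 − 2128 = -1909 Ω

-1909 Ω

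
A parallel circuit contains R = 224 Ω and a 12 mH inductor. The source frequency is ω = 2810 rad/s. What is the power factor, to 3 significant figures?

X_L = ωL = 33.7 Ω
Parallel: admittances add. Y = 1/R + 1/(jωL)
Y = (0.00446 − j0.0297) S
|Y| = 0.0300 S → |Z| = 1/|Y| = 33.3 Ω, ∠Z = −∠Y = 81.4°
cos φ = cos(81.4°) = 0.149

0.149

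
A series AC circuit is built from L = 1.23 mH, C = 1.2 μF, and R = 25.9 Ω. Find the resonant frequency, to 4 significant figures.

ω₀ = 1/√(LC) = 1/√(0.00123 × 1.2e-06) = 26030 rad/s
f₀ = ω₀/(2π) = 4.143 kHz

4.143 kHz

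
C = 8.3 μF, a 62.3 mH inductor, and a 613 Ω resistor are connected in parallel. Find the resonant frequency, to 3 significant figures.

221 Hz

ω₀ = 1/√(LC) = 1/√(0.0623 × 8.3e-06) = 1391 rad/s
f₀ = ω₀/(2π) = 221 Hz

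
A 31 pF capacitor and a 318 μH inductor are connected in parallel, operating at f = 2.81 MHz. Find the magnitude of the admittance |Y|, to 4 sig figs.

369.2 μS

ω = 2πf = 1.766e+07 rad/s
X_L = ωL = 5615 Ω
X_C = 1/(ωC) = 1827 Ω
Parallel: admittances add. Y = 1/(jωL) + jωC
Y = (0 + j0.0003692) S
|Y| = 0.0003692 S → |Z| = 1/|Y| = 2708 Ω, ∠Z = −∠Y = -90.00°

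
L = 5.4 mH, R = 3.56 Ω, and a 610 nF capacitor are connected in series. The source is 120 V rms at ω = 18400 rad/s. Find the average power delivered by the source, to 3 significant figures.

434 W

X_L = ωL = 99.4 Ω
X_C = 1/(ωC) = 89.1 Ω
Net reactance X = X_L − X_C = 10.3 Ω
Z = 3.56 + j10.3 Ω
|Z| = √(3.56² + 10.3²) = 10.9 Ω
∠Z = arctan(10.3/3.56) = 70.9°
I = V/|Z| = 11.0 A
P = VI cos φ = 120 × 11.0 × cos(70.9°) = 434 W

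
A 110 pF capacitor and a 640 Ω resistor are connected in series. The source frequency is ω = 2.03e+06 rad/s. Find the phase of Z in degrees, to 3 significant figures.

X_C = 1/(ωC) = 4480 Ω
Z = 640 − j4480 Ω
|Z| = √(640² + 4480²) = 4520 Ω
∠Z = arctan(-4480/640) = -81.9°

-81.9°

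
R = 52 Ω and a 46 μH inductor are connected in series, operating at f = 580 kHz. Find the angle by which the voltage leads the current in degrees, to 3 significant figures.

72.8°

ω = 2πf = 3.644e+06 rad/s
X_L = ωL = 168 Ω
Z = 52.0 + j168 Ω
|Z| = √(52.0² + 168²) = 176 Ω
∠Z = arctan(168/52.0) = 72.8°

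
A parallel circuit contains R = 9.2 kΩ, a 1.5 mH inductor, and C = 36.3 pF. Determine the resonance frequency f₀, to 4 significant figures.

682.1 kHz

ω₀ = 1/√(LC) = 1/√(0.0015 × 3.63e-11) = 4.285e+06 rad/s
f₀ = ω₀/(2π) = 682.1 kHz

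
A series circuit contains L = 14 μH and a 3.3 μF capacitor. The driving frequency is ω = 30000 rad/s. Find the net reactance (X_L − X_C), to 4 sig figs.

-9.681 Ω

X_L = ωL = 0.4200 Ω
X_C = 1/(ωC) = 10.10 Ω
X = 0.4200 − 10.10 = -9.681 Ω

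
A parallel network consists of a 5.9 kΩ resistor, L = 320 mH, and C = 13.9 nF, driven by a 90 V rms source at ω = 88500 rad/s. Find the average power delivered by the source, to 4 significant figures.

1.373 W

X_L = ωL = 28320 Ω
X_C = 1/(ωC) = 812.9 Ω
Parallel: admittances add. Y = 1/R + 1/(jωL) + jωC
Y = (0.0001695 + j0.001195) S
|Y| = 0.001207 S → |Z| = 1/|Y| = 828.6 Ω, ∠Z = −∠Y = -81.93°
I = V/|Z| = 108.6 mA
P = VI cos φ = 90 × 0.1086 × cos(-81.93°) = 1.373 W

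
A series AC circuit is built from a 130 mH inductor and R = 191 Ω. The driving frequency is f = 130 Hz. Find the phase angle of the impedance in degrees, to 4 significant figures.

29.07°

ω = 2πf = 816.8 rad/s
X_L = ωL = 106.2 Ω
Z = 191.0 + j106.2 Ω
|Z| = √(191.0² + 106.2²) = 218.5 Ω
∠Z = arctan(106.2/191.0) = 29.07°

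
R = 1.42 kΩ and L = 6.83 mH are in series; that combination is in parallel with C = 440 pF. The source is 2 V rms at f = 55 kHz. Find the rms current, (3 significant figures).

ω = 2πf = 345600 rad/s
X_L = ωL = 2360 Ω
X_C = 1/(ωC) = 6580 Ω
Branch 1 (R+jX_L): Z₁ = 1420 + j2360 Ω, |Z₁| = 2750 Ω
Branch 2 (−jX_C): Z₂ = −j6580 Ω
Parallel: Z = Z₁Z₂/(Z₁+Z₂), |Z| = 4070 Ω, ∠Z = 40.4°
I = V/|Z| = 2/4070 = 491 μA

491 μA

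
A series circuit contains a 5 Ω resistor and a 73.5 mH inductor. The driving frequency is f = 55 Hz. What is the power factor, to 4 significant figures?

ω = 2πf = 345.6 rad/s
X_L = ωL = 25.40 Ω
Z = 5.000 + j25.40 Ω
|Z| = √(5.000² + 25.40²) = 25.89 Ω
∠Z = arctan(25.40/5.000) = 78.86°
cos φ = cos(78.86°) = 0.1931

0.1931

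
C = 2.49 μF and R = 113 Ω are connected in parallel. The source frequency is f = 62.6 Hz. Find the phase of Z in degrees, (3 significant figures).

-6.32°

ω = 2πf = 393.3 rad/s
X_C = 1/(ωC) = 1020 Ω
Parallel: admittances add. Y = 1/R + jωC
Y = (0.00885 + j0.000979) S
|Y| = 0.00890 S → |Z| = 1/|Y| = 112 Ω, ∠Z = −∠Y = -6.32°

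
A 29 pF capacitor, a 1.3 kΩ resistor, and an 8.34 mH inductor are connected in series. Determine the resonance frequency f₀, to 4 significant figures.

323.6 kHz

ω₀ = 1/√(LC) = 1/√(0.00834 × 2.9e-11) = 2.033e+06 rad/s
f₀ = ω₀/(2π) = 323.6 kHz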